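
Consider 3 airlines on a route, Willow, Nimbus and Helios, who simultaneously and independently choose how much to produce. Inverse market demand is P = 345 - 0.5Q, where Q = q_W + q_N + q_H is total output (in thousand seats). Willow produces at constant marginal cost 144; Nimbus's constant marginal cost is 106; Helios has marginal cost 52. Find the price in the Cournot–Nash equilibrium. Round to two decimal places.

161.75

Willow's profit: π_W = (345 - 0.5Q)q_W - (144q_W). Setting ∂π_W/∂q_W = 0: 201 - q_W - (1/2)(q_N + q_H) = 0.
Nimbus's profit: π_N = (345 - 0.5Q)q_N - (106q_N). Setting ∂π_N/∂q_N = 0: 239 - q_N - (1/2)(q_W + q_H) = 0.
Helios's profit: π_H = (345 - 0.5Q)q_H - (52q_H). Setting ∂π_H/∂q_H = 0: 293 - q_H - (1/2)(q_W + q_N) = 0.
Summing all 3 equations gives 733 − 2Q = 0, hence Q = 733/2.
Back-substituting: q_W = (201 − 733/4)/(1/2) = 71/2, q_N = (239 − 733/4)/(1/2) = 223/2, q_H = (293 − 733/4)/(1/2) = 439/2.
Total output Q = 733/2, so price P = 345 - (1/2)·(733/2) = 647/4.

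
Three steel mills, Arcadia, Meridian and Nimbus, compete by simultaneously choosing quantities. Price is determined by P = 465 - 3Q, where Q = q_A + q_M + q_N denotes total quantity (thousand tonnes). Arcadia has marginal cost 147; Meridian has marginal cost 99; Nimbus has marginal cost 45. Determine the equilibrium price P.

189

Arcadia's profit: π_A = (465 - 3Q)q_A - (147q_A). Setting ∂π_A/∂q_A = 0: 318 - 6q_A - 3(q_M + q_N) = 0.
Meridian's first-order condition: 366 - 6q_M - 3(q_A + q_N) = 0.
Nimbus's profit: π_N = (465 - 3Q)q_N - (45q_N). Setting ∂π_N/∂q_N = 0: 420 - 6q_N - 3(q_A + q_M) = 0.
Adding the 3 conditions: 1104 − 6Q − 6Q = 0, i.e. Q = 92.
Back-substituting: q_A = (318 − 276)/3 = 14, q_M = (366 − 276)/3 = 30, q_N = (420 − 276)/3 = 48.
Total output Q = 92, so price P = 465 - 3·92 = 189.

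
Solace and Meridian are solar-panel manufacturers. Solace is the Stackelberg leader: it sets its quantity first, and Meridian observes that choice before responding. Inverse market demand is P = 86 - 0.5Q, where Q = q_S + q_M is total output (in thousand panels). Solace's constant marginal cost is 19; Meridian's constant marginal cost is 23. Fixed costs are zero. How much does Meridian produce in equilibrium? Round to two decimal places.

27.50

Solve by backward induction. Given q_S, the follower Meridian maximises π_M = (86 - (1/2)q_S - (1/2)q_M)q_M - 23q_M.
Follower FOC: 63 - (1/2)q_S - q_M = 0, so q_M(q_S) = (63 - (1/2)q_S).
The leader anticipates this reaction. Substituting into P = 86 - 0.5Q gives P = 109/2 - (1/4)q_S, so π_S = (109/2 - (1/4)q_S)q_S - 19q_S.
Leader FOC: 71/2 - (1/2)q_S = 0, so q_S = 71.
Then q_M = (63 - (1/2)·71) = 55/2.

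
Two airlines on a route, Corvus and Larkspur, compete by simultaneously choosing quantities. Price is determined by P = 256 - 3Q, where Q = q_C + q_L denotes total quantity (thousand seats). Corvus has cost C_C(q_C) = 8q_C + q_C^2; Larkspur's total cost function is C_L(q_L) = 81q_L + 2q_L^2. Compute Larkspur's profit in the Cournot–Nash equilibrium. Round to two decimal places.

426.84

Corvus's profit: π_C = (256 - 3Q)q_C - (8q_C + q_C²). Setting ∂π_C/∂q_C = 0: 248 - 8q_C - 3(q_L) = 0.
Larkspur's first-order condition: 175 - 10q_L - 3(q_C) = 0.
So q_C = (248 - 3q_L)/8 and q_L = (175 - 3q_C)/10.
Solving the pair: q_C = 1955/71, q_L = 656/71.
Price P = 256 - 3·36.7746 = 145.6761.
Larkspur's profit: 145.6761·(656/71) - 81·(656/71) - 2(656/71)² = 426.8359.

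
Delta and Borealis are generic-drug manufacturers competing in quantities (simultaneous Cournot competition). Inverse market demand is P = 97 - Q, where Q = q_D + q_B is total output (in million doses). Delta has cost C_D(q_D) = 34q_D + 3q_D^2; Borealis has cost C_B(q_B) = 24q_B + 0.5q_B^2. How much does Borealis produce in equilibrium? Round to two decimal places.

Delta's profit: π_D = (97 - Q)q_D - (34q_D + 3q_D²). Setting ∂π_D/∂q_D = 0: 63 - 8q_D - (q_B) = 0.
Borealis's first-order condition: 73 - 3q_B - (q_D) = 0.
So q_D = (63 - q_B)/8 and q_B = (73 - q_D)/3.
Solving the pair: q_D = 116/23, q_B = 521/23.

22.65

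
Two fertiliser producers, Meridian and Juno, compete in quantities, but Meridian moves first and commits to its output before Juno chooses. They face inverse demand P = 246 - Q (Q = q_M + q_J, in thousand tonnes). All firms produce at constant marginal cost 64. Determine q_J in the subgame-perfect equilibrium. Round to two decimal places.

45.50

Solve by backward induction. Given q_M, the follower Juno maximises π_J = (246 - q_M - q_J)q_J - 64q_J.
Follower FOC: 182 - q_M - 2q_J = 0, so q_J(q_M) = (182 - q_M)/2.
The leader anticipates this reaction. Substituting into P = 246 - Q gives P = 155 - (1/2)q_M, so π_M = (155 - (1/2)q_M)q_M - 64q_M.
Leader FOC: 91 - q_M = 0, so q_M = 91.
Then q_J = (182 - 91)/2 = 91/2.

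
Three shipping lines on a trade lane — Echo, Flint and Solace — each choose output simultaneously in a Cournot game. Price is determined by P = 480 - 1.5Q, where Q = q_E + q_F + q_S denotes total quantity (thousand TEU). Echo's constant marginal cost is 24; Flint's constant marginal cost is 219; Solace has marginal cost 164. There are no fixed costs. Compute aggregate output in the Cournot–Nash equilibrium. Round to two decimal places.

Echo's profit: π_E = (480 - 1.5Q)q_E - (24q_E). Setting ∂π_E/∂q_E = 0: 456 - 3q_E - (3/2)(q_F + q_S) = 0.
Flint's first-order condition: 261 - 3q_F - (3/2)(q_E + q_S) = 0.
Solace's first-order condition: 316 - 3q_S - (3/2)(q_E + q_F) = 0.
Adding the 3 conditions: 1033 − 3Q − 3Q = 0, i.e. Q = 1033/6.
Back-substituting: q_E = (456 − 1033/4)/(3/2) = 791/6, q_F = (261 − 1033/4)/(3/2) = 11/6, q_S = (316 − 1033/4)/(3/2) = 77/2.
Total output Q = 791/6 + 11/6 + 77/2 = 1033/6.

172.17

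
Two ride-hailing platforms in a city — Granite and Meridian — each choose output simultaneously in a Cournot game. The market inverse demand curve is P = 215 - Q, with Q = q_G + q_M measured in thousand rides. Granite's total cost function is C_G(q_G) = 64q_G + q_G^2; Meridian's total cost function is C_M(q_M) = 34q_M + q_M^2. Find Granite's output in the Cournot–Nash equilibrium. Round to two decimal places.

28.20

Granite's profit: π_G = (215 - Q)q_G - (64q_G + q_G²). Setting ∂π_G/∂q_G = 0: 151 - 4q_G - (q_M) = 0.
Meridian's first-order condition: 181 - 4q_M - (q_G) = 0.
Best responses: q_G = (151 - q_M)/4, q_M = (181 - q_G)/4.
Substituting one into the other gives q_G = 141/5 and q_M = 191/5.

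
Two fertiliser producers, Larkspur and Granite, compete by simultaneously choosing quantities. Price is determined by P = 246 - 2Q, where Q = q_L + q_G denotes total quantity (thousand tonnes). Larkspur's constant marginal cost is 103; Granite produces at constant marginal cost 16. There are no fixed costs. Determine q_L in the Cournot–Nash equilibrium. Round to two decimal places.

Larkspur's profit: π_L = (246 - 2Q)q_L - (103q_L). Setting ∂π_L/∂q_L = 0: 143 - 4q_L - 2(q_G) = 0.
Granite's profit: π_G = (246 - 2Q)q_G - (16q_G). Setting ∂π_G/∂q_G = 0: 230 - 4q_G - 2(q_L) = 0.
Best responses: q_L = (143 - 2q_G)/4, q_G = (230 - 2q_L)/4.
Substituting one into the other gives q_L = 28/3 and q_G = 317/6.

9.33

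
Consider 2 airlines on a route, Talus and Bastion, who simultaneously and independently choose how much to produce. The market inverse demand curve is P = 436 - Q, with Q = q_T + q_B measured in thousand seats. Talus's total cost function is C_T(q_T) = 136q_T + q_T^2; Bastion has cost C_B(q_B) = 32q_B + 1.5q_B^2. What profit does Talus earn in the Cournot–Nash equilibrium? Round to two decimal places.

Talus's profit: π_T = (436 - Q)q_T - (136q_T + q_T²). Setting ∂π_T/∂q_T = 0: 300 - 4q_T - (q_B) = 0.
Bastion's profit: π_B = (436 - Q)q_B - (32q_B + (3/2)q_B²). Setting ∂π_B/∂q_B = 0: 404 - 5q_B - (q_T) = 0.
Best responses: q_T = (300 - q_B)/4, q_B = (404 - q_T)/5.
Substituting one into the other gives q_T = 1096/19 and q_B = 1316/19.
Price P = 436 - 126.9474 = 309.0526.
Talus's profit: 309.0526·(1096/19) - 136·(1096/19) - (1096/19)² = 6654.9363.

6654.94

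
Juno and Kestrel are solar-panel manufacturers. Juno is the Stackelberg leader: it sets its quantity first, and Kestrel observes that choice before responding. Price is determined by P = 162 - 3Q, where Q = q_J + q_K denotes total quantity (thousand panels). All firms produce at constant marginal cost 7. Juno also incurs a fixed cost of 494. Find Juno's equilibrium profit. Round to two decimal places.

Solve by backward induction. Given q_J, the follower Kestrel maximises π_K = (162 - 3q_J - 3q_K)q_K - 7q_K.
Setting the follower's marginal profit to zero, 155 - 3q_J - 6q_K = 0, i.e. q_K = (155 - 3q_J)/6.
Juno substitutes q_K(q_J) into its own profit: π_J = q_J(162 - 3q_J - (155 - 3q_J)/2) - 7q_J = (169/2 - (3/2)q_J)q_J - 7q_J.
The leader's first-order condition 155/2 - 3q_J = 0 yields q_J = 155/6.
Then q_K = (155 - 3·(155/6))/6 = 155/12.
Price P = 162 - 3·(155/4) = 183/4.
Juno's profit: (183/4 - 7)·(155/6) - 494 = 507.0417.

507.04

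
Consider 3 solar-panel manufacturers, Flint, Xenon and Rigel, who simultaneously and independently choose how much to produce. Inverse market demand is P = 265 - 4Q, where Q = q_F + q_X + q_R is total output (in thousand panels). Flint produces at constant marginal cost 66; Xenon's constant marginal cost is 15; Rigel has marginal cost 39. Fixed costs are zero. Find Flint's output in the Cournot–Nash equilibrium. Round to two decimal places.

7.56

Flint's profit: π_F = (265 - 4Q)q_F - (66q_F). Setting ∂π_F/∂q_F = 0: 199 - 8q_F - 4(q_X + q_R) = 0.
Xenon's first-order condition: 250 - 8q_X - 4(q_F + q_R) = 0.
Rigel's profit: π_R = (265 - 4Q)q_R - (39q_R). Setting ∂π_R/∂q_R = 0: 226 - 8q_R - 4(q_F + q_X) = 0.
Adding the 3 conditions: 675 − 8Q − 8Q = 0, i.e. Q = 675/16.
Back-substituting: q_F = (199 − 675/4)/4 = 121/16, q_X = (250 − 675/4)/4 = 325/16, q_R = (226 − 675/4)/4 = 229/16.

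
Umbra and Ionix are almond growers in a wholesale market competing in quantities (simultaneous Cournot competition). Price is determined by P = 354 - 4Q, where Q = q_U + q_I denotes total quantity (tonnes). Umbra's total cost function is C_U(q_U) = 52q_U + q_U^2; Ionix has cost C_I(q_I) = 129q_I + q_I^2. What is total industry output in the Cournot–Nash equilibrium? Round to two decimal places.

37.64

Umbra's profit: π_U = (354 - 4Q)q_U - (52q_U + q_U²). Setting ∂π_U/∂q_U = 0: 302 - 10q_U - 4(q_I) = 0.
Ionix's profit: π_I = (354 - 4Q)q_I - (129q_I + q_I²). Setting ∂π_I/∂q_I = 0: 225 - 10q_I - 4(q_U) = 0.
So q_U = (302 - 4q_I)/10 and q_I = (225 - 4q_U)/10.
Substituting one into the other gives q_U = 530/21 and q_I = 521/42.
Total output Q = 530/21 + 521/42 = 527/14.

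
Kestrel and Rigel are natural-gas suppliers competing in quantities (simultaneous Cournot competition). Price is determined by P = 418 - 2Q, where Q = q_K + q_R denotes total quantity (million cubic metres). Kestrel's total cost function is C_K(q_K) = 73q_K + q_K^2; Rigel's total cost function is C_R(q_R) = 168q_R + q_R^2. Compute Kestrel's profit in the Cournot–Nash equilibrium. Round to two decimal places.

Kestrel's profit: π_K = (418 - 2Q)q_K - (73q_K + q_K²). Setting ∂π_K/∂q_K = 0: 345 - 6q_K - 2(q_R) = 0.
Rigel's profit: π_R = (418 - 2Q)q_R - (168q_R + q_R²). Setting ∂π_R/∂q_R = 0: 250 - 6q_R - 2(q_K) = 0.
Rearranging gives the reaction functions q_K = (345 - 2q_R)/6 and q_R = (250 - 2q_K)/6.
Solving the pair: q_K = 785/16, q_R = 405/16.
Price P = 418 - 2·(595/8) = 1077/4.
Kestrel's profit: (1077/4)·(785/16) - 73·(785/16) - (785/16)² = 7221.3867.

7221.39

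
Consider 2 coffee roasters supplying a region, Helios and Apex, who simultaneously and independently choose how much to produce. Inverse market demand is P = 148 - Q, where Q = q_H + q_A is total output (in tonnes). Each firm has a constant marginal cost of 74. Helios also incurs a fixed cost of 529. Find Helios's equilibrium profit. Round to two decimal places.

A representative firm's profit is π_i = q_i(148 - Q) - 74q_i.
Setting ∂π_i/∂q_i = 0 with rivals' quantities fixed: 74 - 2q_i - q_j = 0.
By symmetry each firm produces the same amount; substituting q_j = q_i yields q_i = 74/3.
Price P = 148 - 148/3 = 296/3.
Helios's profit: (296/3 - 74)·(74/3) - 529 = 715/9.

79.44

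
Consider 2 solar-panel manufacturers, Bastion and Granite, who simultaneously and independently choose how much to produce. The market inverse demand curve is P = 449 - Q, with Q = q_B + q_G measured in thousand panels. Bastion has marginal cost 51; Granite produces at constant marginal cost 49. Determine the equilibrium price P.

Bastion's profit: π_B = (449 - Q)q_B - (51q_B). Setting ∂π_B/∂q_B = 0: 398 - 2q_B - (q_G) = 0.
Granite's first-order condition: 400 - 2q_G - (q_B) = 0.
So q_B = (398 - q_G)/2 and q_G = (400 - q_B)/2.
Substituting one into the other gives q_B = 132 and q_G = 134.
Total output Q = 266, so price P = 449 - 266 = 183.

183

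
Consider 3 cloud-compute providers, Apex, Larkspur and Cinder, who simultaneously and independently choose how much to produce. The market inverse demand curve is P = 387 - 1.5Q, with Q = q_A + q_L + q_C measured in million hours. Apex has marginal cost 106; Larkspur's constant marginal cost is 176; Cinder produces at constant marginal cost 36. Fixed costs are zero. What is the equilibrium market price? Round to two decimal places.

176.25

Apex's profit: π_A = (387 - 1.5Q)q_A - (106q_A). Setting ∂π_A/∂q_A = 0: 281 - 3q_A - (3/2)(q_L + q_C) = 0.
Larkspur's profit: π_L = (387 - 1.5Q)q_L - (176q_L). Setting ∂π_L/∂q_L = 0: 211 - 3q_L - (3/2)(q_A + q_C) = 0.
Cinder's first-order condition: 351 - 3q_C - (3/2)(q_A + q_L) = 0.
Adding the 3 conditions: 843 − 3Q − 3Q = 0, i.e. Q = 281/2.
Back-substituting: q_A = (281 − 843/4)/(3/2) = 281/6, q_L = (211 − 843/4)/(3/2) = 1/6, q_C = (351 − 843/4)/(3/2) = 187/2.
Total output Q = 281/2, so price P = 387 - (3/2)·(281/2) = 705/4.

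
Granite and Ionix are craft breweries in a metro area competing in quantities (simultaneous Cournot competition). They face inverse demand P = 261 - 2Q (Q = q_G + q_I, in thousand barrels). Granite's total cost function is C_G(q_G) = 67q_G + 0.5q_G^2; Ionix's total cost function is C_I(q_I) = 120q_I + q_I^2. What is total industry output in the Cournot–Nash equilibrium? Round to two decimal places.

46.12

Granite's profit: π_G = (261 - 2Q)q_G - (67q_G + (1/2)q_G²). Setting ∂π_G/∂q_G = 0: 194 - 5q_G - 2(q_I) = 0.
Ionix's first-order condition: 141 - 6q_I - 2(q_G) = 0.
Rearranging gives the reaction functions q_G = (194 - 2q_I)/5 and q_I = (141 - 2q_G)/6.
Solving the pair: q_G = 441/13, q_I = 317/26.
Total output Q = 441/13 + 317/26 = 1199/26.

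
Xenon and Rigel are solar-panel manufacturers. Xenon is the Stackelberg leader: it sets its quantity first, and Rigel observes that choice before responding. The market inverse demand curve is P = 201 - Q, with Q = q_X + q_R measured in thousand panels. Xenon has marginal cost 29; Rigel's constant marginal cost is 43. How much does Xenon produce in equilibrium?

The follower Rigel best-responds to any q_X: π_R = (201 - Q)q_R - 43q_R.
∂π_R/∂q_R = 158 - q_X - 2q_R = 0 gives the reaction function q_R = (158 - q_X)/2.
The leader anticipates this reaction. Substituting into P = 201 - Q gives P = 122 - (1/2)q_X, so π_X = (122 - (1/2)q_X)q_X - 29q_X.
The leader's first-order condition 93 - q_X = 0 yields q_X = 93.
Then q_R = (158 - 93)/2 = 65/2.

93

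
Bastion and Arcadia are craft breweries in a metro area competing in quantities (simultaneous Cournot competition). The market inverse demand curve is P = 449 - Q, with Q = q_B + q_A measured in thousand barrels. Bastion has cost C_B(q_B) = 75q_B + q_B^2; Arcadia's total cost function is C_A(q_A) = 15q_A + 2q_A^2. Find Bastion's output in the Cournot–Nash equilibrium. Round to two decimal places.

78.70

Bastion's profit: π_B = (449 - Q)q_B - (75q_B + q_B²). Setting ∂π_B/∂q_B = 0: 374 - 4q_B - (q_A) = 0.
Arcadia's first-order condition: 434 - 6q_A - (q_B) = 0.
Rearranging gives the reaction functions q_B = (374 - q_A)/4 and q_A = (434 - q_B)/6.
Solving the pair: q_B = 1810/23, q_A = 1362/23.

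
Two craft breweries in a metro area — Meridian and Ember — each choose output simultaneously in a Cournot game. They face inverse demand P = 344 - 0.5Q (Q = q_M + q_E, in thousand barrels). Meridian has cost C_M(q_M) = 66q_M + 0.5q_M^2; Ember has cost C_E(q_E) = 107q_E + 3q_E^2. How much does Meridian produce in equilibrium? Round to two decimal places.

Meridian's profit: π_M = (344 - 0.5Q)q_M - (66q_M + (1/2)q_M²). Setting ∂π_M/∂q_M = 0: 278 - 2q_M - (1/2)(q_E) = 0.
Ember's first-order condition: 237 - 7q_E - (1/2)(q_M) = 0.
So q_M = (278 - (1/2)q_E)/2 and q_E = (237 - (1/2)q_M)/7.
Substituting one into the other gives q_M = 1462/11 and q_E = 268/11.

132.91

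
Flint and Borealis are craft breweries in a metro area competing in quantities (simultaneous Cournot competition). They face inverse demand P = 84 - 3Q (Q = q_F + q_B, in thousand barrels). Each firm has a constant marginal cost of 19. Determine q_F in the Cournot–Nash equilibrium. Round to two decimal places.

A representative firm's profit is π_i = q_i(84 - 3Q) - 19q_i.
First-order condition (treating rivals' output as given): 65 - 6q_i - 3q_j = 0.
With identical firms every q_j equals q_i, so q_j = q_i and 65 = 9q_i, giving q_i = 65/9.

7.22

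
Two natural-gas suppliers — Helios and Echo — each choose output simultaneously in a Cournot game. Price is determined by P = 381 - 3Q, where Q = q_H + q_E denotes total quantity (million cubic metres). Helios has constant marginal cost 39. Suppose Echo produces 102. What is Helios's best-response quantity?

6

With the rival's output fixed at 102, Helios's profit is π_H = (381 - 3·102 - 3q_H)q_H - (39q_H) = (75 - 3q_H)q_H - (39q_H).
∂π_H/∂q_H = 36 - 6q_H = 0, so q_H = 6.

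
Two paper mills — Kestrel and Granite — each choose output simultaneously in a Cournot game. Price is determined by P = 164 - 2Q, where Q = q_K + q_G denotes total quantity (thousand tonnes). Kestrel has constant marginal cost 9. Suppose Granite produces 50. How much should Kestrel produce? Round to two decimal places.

13.75

With the rival's output fixed at 50, Kestrel's profit is π_K = (164 - 2·50 - 2q_K)q_K - (9q_K) = (64 - 2q_K)q_K - (9q_K).
∂π_K/∂q_K = 55 - 4q_K = 0, so q_K = 55/4.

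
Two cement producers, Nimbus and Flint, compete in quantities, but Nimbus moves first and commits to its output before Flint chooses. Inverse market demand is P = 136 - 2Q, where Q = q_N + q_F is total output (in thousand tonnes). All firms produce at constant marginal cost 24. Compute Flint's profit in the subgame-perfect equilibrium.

392

Solve by backward induction. Given q_N, the follower Flint maximises π_F = (136 - 2q_N - 2q_F)q_F - 24q_F.
Setting the follower's marginal profit to zero, 112 - 2q_N - 4q_F = 0, i.e. q_F = (112 - 2q_N)/4.
The leader anticipates this reaction. Substituting into P = 136 - 2Q gives P = 80 - q_N, so π_N = (80 - q_N)q_N - 24q_N.
Leader FOC: 56 - 2q_N = 0, so q_N = 28.
Then q_F = (112 - 2·28)/4 = 14.
Price P = 136 - 2·42 = 52.
Flint's profit: (52 - 24)·14 = 392.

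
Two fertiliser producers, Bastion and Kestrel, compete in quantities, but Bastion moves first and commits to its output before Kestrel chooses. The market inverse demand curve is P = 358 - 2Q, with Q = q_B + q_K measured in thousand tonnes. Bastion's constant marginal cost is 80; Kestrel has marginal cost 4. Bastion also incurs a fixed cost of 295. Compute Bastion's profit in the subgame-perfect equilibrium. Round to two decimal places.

2255.25

The follower Kestrel best-responds to any q_B: π_K = (358 - 2Q)q_K - 4q_K.
Setting the follower's marginal profit to zero, 354 - 2q_B - 4q_K = 0, i.e. q_K = (354 - 2q_B)/4.
The leader anticipates this reaction. Substituting into P = 358 - 2Q gives P = 181 - q_B, so π_B = (181 - q_B)q_B - 80q_B.
The leader's first-order condition 101 - 2q_B = 0 yields q_B = 101/2.
Then q_K = (354 - 2·(101/2))/4 = 253/4.
Price P = 358 - 2·(455/4) = 261/2.
Bastion's profit: (261/2 - 80)·(101/2) - 295 = 2255.2500.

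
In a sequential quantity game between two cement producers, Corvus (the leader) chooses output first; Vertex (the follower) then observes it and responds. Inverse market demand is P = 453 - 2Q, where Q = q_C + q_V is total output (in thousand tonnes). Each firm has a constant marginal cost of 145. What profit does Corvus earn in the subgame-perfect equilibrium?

The follower Vertex best-responds to any q_C: π_V = (453 - 2Q)q_V - 145q_V.
∂π_V/∂q_V = 308 - 2q_C - 4q_V = 0 gives the reaction function q_V = (308 - 2q_C)/4.
The leader anticipates this reaction. Substituting into P = 453 - 2Q gives P = 299 - q_C, so π_C = (299 - q_C)q_C - 145q_C.
Maximising: ∂π_C/∂q_C = 154 - 2q_C = 0, giving q_C = 77.
Then q_V = (308 - 2·77)/4 = 77/2.
Price P = 453 - 2·(231/2) = 222.
Corvus's profit: (222 - 145)·77 = 5929.

5929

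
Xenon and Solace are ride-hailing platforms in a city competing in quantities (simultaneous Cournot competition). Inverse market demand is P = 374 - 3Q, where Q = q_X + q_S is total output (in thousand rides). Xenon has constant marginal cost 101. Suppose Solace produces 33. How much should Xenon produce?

29

With the rival's output fixed at 33, Xenon's profit is π_X = (374 - 3·33 - 3q_X)q_X - (101q_X) = (275 - 3q_X)q_X - (101q_X).
∂π_X/∂q_X = 174 - 6q_X = 0, so q_X = 29.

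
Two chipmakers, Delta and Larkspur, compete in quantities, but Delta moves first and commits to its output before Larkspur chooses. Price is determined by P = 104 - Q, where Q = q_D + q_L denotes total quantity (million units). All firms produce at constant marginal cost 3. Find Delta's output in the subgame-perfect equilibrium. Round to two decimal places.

50.50

Solve by backward induction. Given q_D, the follower Larkspur maximises π_L = (104 - q_D - q_L)q_L - 3q_L.
Follower FOC: 101 - q_D - 2q_L = 0, so q_L(q_D) = (101 - q_D)/2.
Delta substitutes q_L(q_D) into its own profit: π_D = q_D(104 - q_D - (101 - q_D)/2) - 3q_D = (107/2 - (1/2)q_D)q_D - 3q_D.
Maximising: ∂π_D/∂q_D = 101/2 - q_D = 0, giving q_D = 101/2.
Then q_L = (101 - 101/2)/2 = 101/4.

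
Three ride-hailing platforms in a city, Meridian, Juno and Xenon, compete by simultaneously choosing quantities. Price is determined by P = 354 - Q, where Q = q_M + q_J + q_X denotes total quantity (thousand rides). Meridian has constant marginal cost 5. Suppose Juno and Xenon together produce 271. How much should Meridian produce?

With rivals' combined output fixed at 271, Meridian's profit is π_M = (354 - 271 - q_M)q_M - (5q_M) = (83 - q_M)q_M - (5q_M).
∂π_M/∂q_M = 78 - 2q_M = 0, so q_M = 39.

39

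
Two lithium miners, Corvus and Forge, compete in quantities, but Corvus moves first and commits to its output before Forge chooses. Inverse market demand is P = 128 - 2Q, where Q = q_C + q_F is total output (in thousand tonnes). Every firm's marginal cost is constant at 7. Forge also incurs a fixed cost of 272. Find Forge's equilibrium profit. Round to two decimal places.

The follower Forge best-responds to any q_C: π_F = (128 - 2Q)q_F - 7q_F.
Setting the follower's marginal profit to zero, 121 - 2q_C - 4q_F = 0, i.e. q_F = (121 - 2q_C)/4.
The leader anticipates this reaction. Substituting into P = 128 - 2Q gives P = 135/2 - q_C, so π_C = (135/2 - q_C)q_C - 7q_C.
Leader FOC: 121/2 - 2q_C = 0, so q_C = 121/4.
Then q_F = (121 - 2·(121/4))/4 = 121/8.
Price P = 128 - 2·(363/8) = 149/4.
Forge's profit: (149/4 - 7)·(121/8) - 272 = 185.5313.

185.53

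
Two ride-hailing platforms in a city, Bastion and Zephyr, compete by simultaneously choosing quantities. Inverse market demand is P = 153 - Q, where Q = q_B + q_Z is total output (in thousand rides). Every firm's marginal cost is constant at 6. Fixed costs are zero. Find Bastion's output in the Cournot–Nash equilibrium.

49

A representative firm's profit is π_i = q_i(153 - Q) - 6q_i.
First-order condition (treating rivals' output as given): 147 - 2q_i - q_j = 0.
By symmetry each firm produces the same amount; substituting q_j = q_i yields q_i = 147/3 = 49.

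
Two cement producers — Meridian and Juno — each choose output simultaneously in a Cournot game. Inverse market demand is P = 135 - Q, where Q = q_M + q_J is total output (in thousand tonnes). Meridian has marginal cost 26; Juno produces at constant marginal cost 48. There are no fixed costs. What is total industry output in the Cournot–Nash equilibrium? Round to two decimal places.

Meridian's profit: π_M = (135 - Q)q_M - (26q_M). Setting ∂π_M/∂q_M = 0: 109 - 2q_M - (q_J) = 0.
Juno's first-order condition: 87 - 2q_J - (q_M) = 0.
Best responses: q_M = (109 - q_J)/2, q_J = (87 - q_M)/2.
Solving the pair: q_M = 131/3, q_J = 65/3.
Total output Q = 131/3 + 65/3 = 196/3.

65.33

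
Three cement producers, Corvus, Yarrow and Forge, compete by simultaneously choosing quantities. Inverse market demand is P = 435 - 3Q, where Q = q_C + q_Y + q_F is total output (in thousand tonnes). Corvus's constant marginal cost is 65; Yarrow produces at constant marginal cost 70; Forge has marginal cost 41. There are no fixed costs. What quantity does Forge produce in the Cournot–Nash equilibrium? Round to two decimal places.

37.25

Corvus's profit: π_C = (435 - 3Q)q_C - (65q_C). Setting ∂π_C/∂q_C = 0: 370 - 6q_C - 3(q_Y + q_F) = 0.
Yarrow's first-order condition: 365 - 6q_Y - 3(q_C + q_F) = 0.
Forge's first-order condition: 394 - 6q_F - 3(q_C + q_Y) = 0.
Adding the 3 conditions: 1129 − 6Q − 6Q = 0, i.e. Q = 1129/12.
Back-substituting: q_C = (370 − 1129/4)/3 = 117/4, q_Y = (365 − 1129/4)/3 = 331/12, q_F = (394 − 1129/4)/3 = 149/4.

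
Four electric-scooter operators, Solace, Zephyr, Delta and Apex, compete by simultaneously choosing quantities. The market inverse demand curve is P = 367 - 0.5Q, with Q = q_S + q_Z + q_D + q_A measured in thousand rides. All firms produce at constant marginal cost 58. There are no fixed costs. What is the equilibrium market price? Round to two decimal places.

A representative firm's profit is π_i = q_i(367 - 0.5Q) - 58q_i.
First-order condition (treating rivals' output as given): 309 - q_i - (1/2)·Σ_{j≠i} q_j = 0.
With identical firms every q_j equals q_i, so Σ_{j≠i} q_j = 3q_i and 309 = (5/2)q_i, giving q_i = 618/5.
Total output Q = 494.4000, so price P = 367 - (1/2)·494.4000 = 599/5.

119.80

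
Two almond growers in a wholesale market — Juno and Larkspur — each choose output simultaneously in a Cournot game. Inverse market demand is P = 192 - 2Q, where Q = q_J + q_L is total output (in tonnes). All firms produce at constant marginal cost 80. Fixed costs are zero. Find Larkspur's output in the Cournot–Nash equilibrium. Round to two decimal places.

A representative firm's profit is π_i = q_i(192 - 2Q) - 80q_i.
First-order condition (treating rivals' output as given): 112 - 4q_i - 2q_j = 0.
By symmetry each firm produces the same amount; substituting q_j = q_i yields q_i = 112/6 = 56/3.

18.67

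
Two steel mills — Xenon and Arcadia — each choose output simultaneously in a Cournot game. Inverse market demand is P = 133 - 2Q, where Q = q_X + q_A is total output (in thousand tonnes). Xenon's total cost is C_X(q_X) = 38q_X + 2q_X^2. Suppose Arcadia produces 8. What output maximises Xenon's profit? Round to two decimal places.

With the rival's output fixed at 8, Xenon's profit is π_X = (133 - 2·8 - 2q_X)q_X - (38q_X + 2q_X²) = (117 - 2q_X)q_X - (38q_X + 2q_X²).
∂π_X/∂q_X = 79 - 8q_X = 0, so q_X = 79/8.

9.88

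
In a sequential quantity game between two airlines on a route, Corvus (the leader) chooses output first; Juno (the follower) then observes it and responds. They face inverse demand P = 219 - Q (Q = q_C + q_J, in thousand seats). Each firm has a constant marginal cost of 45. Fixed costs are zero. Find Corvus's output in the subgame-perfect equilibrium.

The follower Juno best-responds to any q_C: π_J = (219 - Q)q_J - 45q_J.
∂π_J/∂q_J = 174 - q_C - 2q_J = 0 gives the reaction function q_J = (174 - q_C)/2.
Corvus substitutes q_J(q_C) into its own profit: π_C = q_C(219 - q_C - (174 - q_C)/2) - 45q_C = (132 - (1/2)q_C)q_C - 45q_C.
The leader's first-order condition 87 - q_C = 0 yields q_C = 87.
Then q_J = (174 - 87)/2 = 87/2.

87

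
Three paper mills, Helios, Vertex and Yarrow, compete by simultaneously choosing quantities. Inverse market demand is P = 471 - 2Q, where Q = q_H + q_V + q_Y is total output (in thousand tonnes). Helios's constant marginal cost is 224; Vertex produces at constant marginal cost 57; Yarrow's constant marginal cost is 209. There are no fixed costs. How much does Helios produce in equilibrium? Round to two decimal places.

8.13

Helios's profit: π_H = (471 - 2Q)q_H - (224q_H). Setting ∂π_H/∂q_H = 0: 247 - 4q_H - 2(q_V + q_Y) = 0.
Vertex's first-order condition: 414 - 4q_V - 2(q_H + q_Y) = 0.
Yarrow's profit: π_Y = (471 - 2Q)q_Y - (209q_Y). Setting ∂π_Y/∂q_Y = 0: 262 - 4q_Y - 2(q_H + q_V) = 0.
Summing all 3 equations gives 923 − 8Q = 0, hence Q = 923/8.
Back-substituting: q_H = (247 − 923/4)/2 = 65/8, q_V = (414 − 923/4)/2 = 733/8, q_Y = (262 − 923/4)/2 = 125/8.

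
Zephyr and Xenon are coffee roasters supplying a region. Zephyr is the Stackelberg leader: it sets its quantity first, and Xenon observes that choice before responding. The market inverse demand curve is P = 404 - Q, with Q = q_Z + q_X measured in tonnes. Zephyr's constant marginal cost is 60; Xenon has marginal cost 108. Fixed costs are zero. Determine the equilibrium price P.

Solve by backward induction. Given q_Z, the follower Xenon maximises π_X = (404 - q_Z - q_X)q_X - 108q_X.
∂π_X/∂q_X = 296 - q_Z - 2q_X = 0 gives the reaction function q_X = (296 - q_Z)/2.
The leader anticipates this reaction. Substituting into P = 404 - Q gives P = 256 - (1/2)q_Z, so π_Z = (256 - (1/2)q_Z)q_Z - 60q_Z.
Maximising: ∂π_Z/∂q_Z = 196 - q_Z = 0, giving q_Z = 196.
Then q_X = (296 - 196)/2 = 50.
Total output Q = 246, so price P = 404 - 246 = 158.

158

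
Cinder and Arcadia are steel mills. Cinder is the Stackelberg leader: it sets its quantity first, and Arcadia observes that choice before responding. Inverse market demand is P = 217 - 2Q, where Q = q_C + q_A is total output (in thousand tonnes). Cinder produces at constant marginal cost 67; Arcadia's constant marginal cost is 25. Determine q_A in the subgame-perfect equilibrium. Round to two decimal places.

Solve by backward induction. Given q_C, the follower Arcadia maximises π_A = (217 - 2q_C - 2q_A)q_A - 25q_A.
Follower FOC: 192 - 2q_C - 4q_A = 0, so q_A(q_C) = (192 - 2q_C)/4.
The leader anticipates this reaction. Substituting into P = 217 - 2Q gives P = 121 - q_C, so π_C = (121 - q_C)q_C - 67q_C.
The leader's first-order condition 54 - 2q_C = 0 yields q_C = 27.
Then q_A = (192 - 2·27)/4 = 69/2.

34.50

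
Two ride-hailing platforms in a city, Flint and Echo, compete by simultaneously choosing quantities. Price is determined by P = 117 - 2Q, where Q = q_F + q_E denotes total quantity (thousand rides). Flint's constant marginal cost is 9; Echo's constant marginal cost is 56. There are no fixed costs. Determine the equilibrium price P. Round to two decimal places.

Flint's profit: π_F = (117 - 2Q)q_F - (9q_F). Setting ∂π_F/∂q_F = 0: 108 - 4q_F - 2(q_E) = 0.
Echo's first-order condition: 61 - 4q_E - 2(q_F) = 0.
Best responses: q_F = (108 - 2q_E)/4, q_E = (61 - 2q_F)/4.
Solving the pair: q_F = 155/6, q_E = 7/3.
Total output Q = 169/6, so price P = 117 - 2·(169/6) = 182/3.

60.67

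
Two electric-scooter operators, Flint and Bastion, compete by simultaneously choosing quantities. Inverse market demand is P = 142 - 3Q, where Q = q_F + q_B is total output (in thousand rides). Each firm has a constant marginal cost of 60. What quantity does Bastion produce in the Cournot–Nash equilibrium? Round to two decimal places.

9.11

A representative firm's profit is π_i = q_i(142 - 3Q) - 60q_i.
First-order condition (treating rivals' output as given): 82 - 6q_i - 3q_j = 0.
With identical firms every q_j equals q_i, so q_j = q_i and 82 = 9q_i, giving q_i = 82/9.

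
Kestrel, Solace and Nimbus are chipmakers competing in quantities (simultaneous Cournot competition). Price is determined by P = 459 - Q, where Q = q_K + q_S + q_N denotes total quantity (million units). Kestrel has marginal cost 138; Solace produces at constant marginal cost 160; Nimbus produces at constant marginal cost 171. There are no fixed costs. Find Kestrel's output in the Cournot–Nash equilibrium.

94

Kestrel's profit: π_K = (459 - Q)q_K - (138q_K). Setting ∂π_K/∂q_K = 0: 321 - 2q_K - (q_S + q_N) = 0.
Solace's profit: π_S = (459 - Q)q_S - (160q_S). Setting ∂π_S/∂q_S = 0: 299 - 2q_S - (q_K + q_N) = 0.
Nimbus's profit: π_N = (459 - Q)q_N - (171q_N). Setting ∂π_N/∂q_N = 0: 288 - 2q_N - (q_K + q_S) = 0.
Adding the 3 first-order conditions: 908 − 4Q = 0, so Q = 227.
Back-substituting: q_K = (321 − 227) = 94, q_S = (299 − 227) = 72, q_N = (288 − 227) = 61.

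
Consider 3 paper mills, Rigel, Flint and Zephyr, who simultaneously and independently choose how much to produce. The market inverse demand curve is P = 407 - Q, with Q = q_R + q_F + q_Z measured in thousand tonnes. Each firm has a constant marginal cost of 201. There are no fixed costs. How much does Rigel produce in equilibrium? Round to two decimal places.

A representative firm's profit is π_i = q_i(407 - Q) - 201q_i.
First-order condition (treating rivals' output as given): 206 - 2q_i - Σ_{j≠i} q_j = 0.
With identical firms every q_j equals q_i, so Σ_{j≠i} q_j = 2q_i and 206 = 4q_i, giving q_i = 103/2.

51.50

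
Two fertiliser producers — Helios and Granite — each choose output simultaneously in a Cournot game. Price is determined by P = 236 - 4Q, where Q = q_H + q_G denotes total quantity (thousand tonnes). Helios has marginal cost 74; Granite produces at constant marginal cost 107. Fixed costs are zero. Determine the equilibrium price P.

139

Helios's profit: π_H = (236 - 4Q)q_H - (74q_H). Setting ∂π_H/∂q_H = 0: 162 - 8q_H - 4(q_G) = 0.
Granite's first-order condition: 129 - 8q_G - 4(q_H) = 0.
Rearranging gives the reaction functions q_H = (162 - 4q_G)/8 and q_G = (129 - 4q_H)/8.
Solving the pair: q_H = 65/4, q_G = 8.
Total output Q = 97/4, so price P = 236 - 4·(97/4) = 139.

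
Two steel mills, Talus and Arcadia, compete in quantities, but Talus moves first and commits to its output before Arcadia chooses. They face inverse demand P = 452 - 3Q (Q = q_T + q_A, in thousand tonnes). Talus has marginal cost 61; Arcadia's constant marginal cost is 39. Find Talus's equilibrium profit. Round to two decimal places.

5673.38

Solve by backward induction. Given q_T, the follower Arcadia maximises π_A = (452 - 3q_T - 3q_A)q_A - 39q_A.
∂π_A/∂q_A = 413 - 3q_T - 6q_A = 0 gives the reaction function q_A = (413 - 3q_T)/6.
The leader anticipates this reaction. Substituting into P = 452 - 3Q gives P = 491/2 - (3/2)q_T, so π_T = (491/2 - (3/2)q_T)q_T - 61q_T.
Leader FOC: 369/2 - 3q_T = 0, so q_T = 123/2.
Then q_A = (413 - 3·(123/2))/6 = 457/12.
Price P = 452 - 3·(1195/12) = 613/4.
Talus's profit: (613/4 - 61)·(123/2) = 5673.3750.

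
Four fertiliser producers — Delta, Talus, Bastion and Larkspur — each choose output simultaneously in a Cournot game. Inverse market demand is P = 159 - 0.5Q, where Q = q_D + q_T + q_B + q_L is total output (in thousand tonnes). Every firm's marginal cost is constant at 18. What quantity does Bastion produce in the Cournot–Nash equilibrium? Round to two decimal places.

56.40

A representative firm's profit is π_i = q_i(159 - 0.5Q) - 18q_i.
Setting ∂π_i/∂q_i = 0 with rivals' quantities fixed: 141 - q_i - (1/2)·Σ_{j≠i} q_j = 0.
With identical firms every q_j equals q_i, so Σ_{j≠i} q_j = 3q_i and 141 = (5/2)q_i, giving q_i = 282/5.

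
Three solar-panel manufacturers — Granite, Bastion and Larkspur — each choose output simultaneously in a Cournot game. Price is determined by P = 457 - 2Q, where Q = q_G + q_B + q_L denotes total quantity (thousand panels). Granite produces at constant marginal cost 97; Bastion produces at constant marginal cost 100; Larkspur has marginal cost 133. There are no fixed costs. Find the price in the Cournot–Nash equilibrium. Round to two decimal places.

Granite's profit: π_G = (457 - 2Q)q_G - (97q_G). Setting ∂π_G/∂q_G = 0: 360 - 4q_G - 2(q_B + q_L) = 0.
Bastion's first-order condition: 357 - 4q_B - 2(q_G + q_L) = 0.
Larkspur's first-order condition: 324 - 4q_L - 2(q_G + q_B) = 0.
Adding the 3 first-order conditions: 1041 − 8Q = 0, so Q = 1041/8.
Back-substituting: q_G = (360 − 1041/4)/2 = 399/8, q_B = (357 − 1041/4)/2 = 387/8, q_L = (324 − 1041/4)/2 = 255/8.
Total output Q = 1041/8, so price P = 457 - 2·(1041/8) = 787/4.

196.75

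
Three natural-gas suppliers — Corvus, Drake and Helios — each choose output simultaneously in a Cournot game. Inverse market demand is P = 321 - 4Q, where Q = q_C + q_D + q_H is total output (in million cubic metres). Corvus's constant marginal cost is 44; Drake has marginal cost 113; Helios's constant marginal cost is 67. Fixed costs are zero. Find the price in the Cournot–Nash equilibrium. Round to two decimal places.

Corvus's profit: π_C = (321 - 4Q)q_C - (44q_C). Setting ∂π_C/∂q_C = 0: 277 - 8q_C - 4(q_D + q_H) = 0.
Drake's profit: π_D = (321 - 4Q)q_D - (113q_D). Setting ∂π_D/∂q_D = 0: 208 - 8q_D - 4(q_C + q_H) = 0.
Helios's first-order condition: 254 - 8q_H - 4(q_C + q_D) = 0.
Adding the 3 first-order conditions: 739 − 16Q = 0, so Q = 739/16.
Back-substituting: q_C = (277 − 739/4)/4 = 369/16, q_D = (208 − 739/4)/4 = 93/16, q_H = (254 − 739/4)/4 = 277/16.
Total output Q = 739/16, so price P = 321 - 4·(739/16) = 545/4.

136.25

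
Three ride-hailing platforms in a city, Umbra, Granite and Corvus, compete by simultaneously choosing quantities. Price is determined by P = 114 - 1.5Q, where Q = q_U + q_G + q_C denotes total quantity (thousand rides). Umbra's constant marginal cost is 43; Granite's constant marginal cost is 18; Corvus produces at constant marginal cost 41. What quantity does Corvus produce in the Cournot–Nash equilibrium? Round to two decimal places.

8.67

Umbra's profit: π_U = (114 - 1.5Q)q_U - (43q_U). Setting ∂π_U/∂q_U = 0: 71 - 3q_U - (3/2)(q_G + q_C) = 0.
Granite's profit: π_G = (114 - 1.5Q)q_G - (18q_G). Setting ∂π_G/∂q_G = 0: 96 - 3q_G - (3/2)(q_U + q_C) = 0.
Corvus's first-order condition: 73 - 3q_C - (3/2)(q_U + q_G) = 0.
Adding the 3 first-order conditions: 240 − 6Q = 0, so Q = 40.
Back-substituting: q_U = (71 − 60)/(3/2) = 22/3, q_G = (96 − 60)/(3/2) = 24, q_C = (73 − 60)/(3/2) = 26/3.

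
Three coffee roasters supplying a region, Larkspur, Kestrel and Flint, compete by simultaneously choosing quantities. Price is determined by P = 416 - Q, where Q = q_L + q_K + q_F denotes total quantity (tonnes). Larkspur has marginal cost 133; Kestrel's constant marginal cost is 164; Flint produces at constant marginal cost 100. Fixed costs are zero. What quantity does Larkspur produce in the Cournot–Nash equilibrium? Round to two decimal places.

70.25

Larkspur's profit: π_L = (416 - Q)q_L - (133q_L). Setting ∂π_L/∂q_L = 0: 283 - 2q_L - (q_K + q_F) = 0.
Kestrel's first-order condition: 252 - 2q_K - (q_L + q_F) = 0.
Flint's profit: π_F = (416 - Q)q_F - (100q_F). Setting ∂π_F/∂q_F = 0: 316 - 2q_F - (q_L + q_K) = 0.
Adding the 3 conditions: 851 − 2Q − 2Q = 0, i.e. Q = 851/4.
Back-substituting: q_L = (283 − 851/4) = 281/4, q_K = (252 − 851/4) = 157/4, q_F = (316 − 851/4) = 413/4.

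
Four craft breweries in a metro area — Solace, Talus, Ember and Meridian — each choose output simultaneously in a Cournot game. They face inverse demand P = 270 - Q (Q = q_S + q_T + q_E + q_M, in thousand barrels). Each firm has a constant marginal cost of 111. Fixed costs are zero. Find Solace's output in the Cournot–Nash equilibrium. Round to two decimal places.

31.80

Each firm earns π_i = (270 - Q)q_i - 111q_i.
Setting ∂π_i/∂q_i = 0 with rivals' quantities fixed: 159 - 2q_i - Σ_{j≠i} q_j = 0.
By symmetry each firm produces the same amount; substituting Σ_{j≠i} q_j = 3q_i yields q_i = 159/5.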